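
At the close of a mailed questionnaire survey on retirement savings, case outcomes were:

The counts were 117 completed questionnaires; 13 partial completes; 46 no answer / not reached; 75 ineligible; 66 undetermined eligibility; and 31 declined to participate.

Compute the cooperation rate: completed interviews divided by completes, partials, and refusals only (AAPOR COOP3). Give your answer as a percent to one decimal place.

Top → 117
Base → 117 + 13 + 31 = 161
COOP3 = 117 / 161 = 0.7267

72.7%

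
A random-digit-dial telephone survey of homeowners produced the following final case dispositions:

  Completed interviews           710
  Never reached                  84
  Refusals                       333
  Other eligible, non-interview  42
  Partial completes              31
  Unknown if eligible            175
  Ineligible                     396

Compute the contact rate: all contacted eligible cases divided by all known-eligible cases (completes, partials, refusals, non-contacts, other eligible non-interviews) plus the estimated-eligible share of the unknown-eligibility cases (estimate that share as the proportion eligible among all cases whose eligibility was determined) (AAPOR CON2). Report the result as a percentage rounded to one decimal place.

Numerator = 710 + 31 + 333 + 42 = 1116
Known eligible = 710 + 31 + 333 + 84 + 42 = 1200
e = 1200 / (1200 + 396) = 1200 / 1596 = 0.7519
Estimated eligible among unknowns = 0.7519 × 175 = 131.58
Base = 1200 + 131.58 = 1331.58
CON2 = 1116 / 1331.58 = 0.8381

83.8%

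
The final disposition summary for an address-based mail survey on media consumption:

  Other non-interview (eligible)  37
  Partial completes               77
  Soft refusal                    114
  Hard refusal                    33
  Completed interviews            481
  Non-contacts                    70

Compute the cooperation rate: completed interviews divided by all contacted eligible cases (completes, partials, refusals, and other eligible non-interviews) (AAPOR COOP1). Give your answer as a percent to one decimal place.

64.8%

Declined to participate = 33 + 114 = 147
Top → 481
Denom → 481 + 77 + 147 + 37 = 742
COOP1 = 481 / 742 = 0.6482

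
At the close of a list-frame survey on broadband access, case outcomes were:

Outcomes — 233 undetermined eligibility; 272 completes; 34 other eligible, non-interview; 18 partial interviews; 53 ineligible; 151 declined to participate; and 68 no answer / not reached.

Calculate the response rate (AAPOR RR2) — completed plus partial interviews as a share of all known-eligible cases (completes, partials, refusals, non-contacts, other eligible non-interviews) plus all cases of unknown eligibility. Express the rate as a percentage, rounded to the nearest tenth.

Num = 272 + 18 = 290
Denominator = 272 + 18 + 151 + 68 + 34 + 233 = 776
RR2 = 290 / 776 = 0.3737

37.4%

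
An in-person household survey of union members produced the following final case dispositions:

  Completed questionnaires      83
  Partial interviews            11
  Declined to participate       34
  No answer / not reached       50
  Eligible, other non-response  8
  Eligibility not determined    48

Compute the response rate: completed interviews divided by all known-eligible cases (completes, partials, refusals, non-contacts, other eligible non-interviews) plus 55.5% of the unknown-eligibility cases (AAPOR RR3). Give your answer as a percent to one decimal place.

39.0%

Num = 83
Known eligible = 83 + 11 + 34 + 50 + 8 = 186
Eligible share of unknowns = 0.5550 × 48 = 26.64
Denom = 186 + 26.64 = 212.64
RR3 = 83 / 212.64 = 0.3903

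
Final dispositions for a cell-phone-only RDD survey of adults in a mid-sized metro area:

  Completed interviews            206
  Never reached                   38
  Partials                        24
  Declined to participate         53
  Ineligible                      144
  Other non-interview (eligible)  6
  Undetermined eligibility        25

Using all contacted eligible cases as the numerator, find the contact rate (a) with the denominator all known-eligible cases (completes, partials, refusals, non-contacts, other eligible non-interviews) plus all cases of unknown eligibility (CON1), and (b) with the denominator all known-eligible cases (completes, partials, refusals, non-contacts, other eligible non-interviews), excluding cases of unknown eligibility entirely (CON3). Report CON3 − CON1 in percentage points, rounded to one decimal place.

Top = 206 + 24 + 53 + 6 = 289
Denominator = 206 + 24 + 53 + 38 + 6 + 25 = 352
CON1 = 289 / 352 = 0.8210
Denominator = 206 + 24 + 53 + 38 + 6 = 327
CON3 = 289 / 327 = 0.8838
Difference = 88.38 − 82.10 = 6.28 percentage points

6.3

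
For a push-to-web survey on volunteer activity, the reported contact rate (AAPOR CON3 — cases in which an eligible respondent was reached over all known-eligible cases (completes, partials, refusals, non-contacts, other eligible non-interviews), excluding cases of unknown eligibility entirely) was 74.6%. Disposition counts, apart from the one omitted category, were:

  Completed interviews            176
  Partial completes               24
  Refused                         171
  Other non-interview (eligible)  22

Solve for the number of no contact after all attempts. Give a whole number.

134

Numerator: 176 + 24 + 171 + 22 = 393
CON3 = 393 / D = 0.746
D = 393 / 0.746 = 526.8
Other denominator terms total 393
no contact after all attempts = 526.8 − 393 ≈ 134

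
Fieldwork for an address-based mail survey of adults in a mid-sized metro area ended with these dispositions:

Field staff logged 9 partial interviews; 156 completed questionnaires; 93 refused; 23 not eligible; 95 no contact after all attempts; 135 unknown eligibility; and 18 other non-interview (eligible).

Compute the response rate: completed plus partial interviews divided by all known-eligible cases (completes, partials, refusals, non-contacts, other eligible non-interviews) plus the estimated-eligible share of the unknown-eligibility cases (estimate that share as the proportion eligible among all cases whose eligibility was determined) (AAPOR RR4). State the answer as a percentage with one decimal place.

Numerator → 156 + 9 = 165
Eligible (known) → 156 + 9 + 93 + 95 + 18 = 371
e = 371 / (371 + 23) = 371 / 394 = 0.9416
e × U → 0.9416 × 135 = 127.12
Denom → 371 + 127.12 = 498.12
RR4 = 165 / 498.12 = 0.3312

33.1%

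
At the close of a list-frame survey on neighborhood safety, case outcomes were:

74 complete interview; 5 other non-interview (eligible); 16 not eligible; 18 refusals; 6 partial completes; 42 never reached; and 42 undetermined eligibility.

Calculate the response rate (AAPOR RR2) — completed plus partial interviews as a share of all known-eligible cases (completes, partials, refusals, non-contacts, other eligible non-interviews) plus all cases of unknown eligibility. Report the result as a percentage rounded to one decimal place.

42.8%

Num → 74 + 6 = 80
Denom → 74 + 6 + 18 + 42 + 5 + 42 = 187
RR2 = 80 / 187 = 0.4278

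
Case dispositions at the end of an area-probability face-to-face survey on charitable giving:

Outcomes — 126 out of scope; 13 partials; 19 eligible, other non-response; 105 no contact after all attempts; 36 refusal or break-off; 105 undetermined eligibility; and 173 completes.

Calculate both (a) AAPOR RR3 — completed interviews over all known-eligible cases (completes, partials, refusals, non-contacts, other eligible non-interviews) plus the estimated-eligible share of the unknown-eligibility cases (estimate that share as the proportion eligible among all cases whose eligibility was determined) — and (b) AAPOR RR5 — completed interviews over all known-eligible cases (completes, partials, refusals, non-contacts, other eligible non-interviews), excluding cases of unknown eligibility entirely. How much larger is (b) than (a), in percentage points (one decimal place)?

Num: 173
Eligible (known): 173 + 13 + 36 + 105 + 19 = 346
e = 346 / (346 + 126) = 346 / 472 = 0.7331
Estimated eligible among unknowns: 0.7331 × 105 = 76.98
Denom: 346 + 76.98 = 422.98
RR3 = 173 / 422.98 = 0.4090
Denom: 173 + 13 + 36 + 105 + 19 = 346
RR5 = 173 / 346 = 0.5000
Difference = 50.00 − 40.90 = 9.10 percentage points

9.1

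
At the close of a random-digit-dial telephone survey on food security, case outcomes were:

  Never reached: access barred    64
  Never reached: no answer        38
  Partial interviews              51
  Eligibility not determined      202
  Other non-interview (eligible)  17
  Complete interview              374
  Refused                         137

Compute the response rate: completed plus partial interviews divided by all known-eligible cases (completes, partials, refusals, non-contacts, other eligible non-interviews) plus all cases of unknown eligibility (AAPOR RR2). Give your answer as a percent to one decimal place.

48.1%

Non-contacts = 38 + 64 = 102
Numerator: 374 + 51 = 425
Denominator: 374 + 51 + 137 + 102 + 17 + 202 = 883
RR2 = 425 / 883 = 0.4813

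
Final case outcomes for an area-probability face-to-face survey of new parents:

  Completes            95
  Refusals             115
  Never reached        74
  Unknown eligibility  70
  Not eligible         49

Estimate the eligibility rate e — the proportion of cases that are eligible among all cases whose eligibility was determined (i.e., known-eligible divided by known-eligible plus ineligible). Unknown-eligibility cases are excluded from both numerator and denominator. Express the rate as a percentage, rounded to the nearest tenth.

Determined eligible → 95 + 115 + 74 = 284
e = 284 / (284 + 49) = 284 / 333 = 0.8529

85.3%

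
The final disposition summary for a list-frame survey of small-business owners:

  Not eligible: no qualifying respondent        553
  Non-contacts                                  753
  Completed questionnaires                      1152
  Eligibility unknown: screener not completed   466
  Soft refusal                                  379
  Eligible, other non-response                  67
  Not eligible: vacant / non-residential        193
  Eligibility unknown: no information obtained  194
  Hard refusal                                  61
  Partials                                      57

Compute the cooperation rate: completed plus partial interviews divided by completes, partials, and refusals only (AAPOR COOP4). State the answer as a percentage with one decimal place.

Declined to participate = 61 + 379 = 440
Unknown if eligible = 466 + 194 = 660
Screened out, ineligible = 553 + 193 = 746
Numerator = 1152 + 57 = 1209
Denom = 1152 + 57 + 440 = 1649
COOP4 = 1209 / 1649 = 0.7332

73.3%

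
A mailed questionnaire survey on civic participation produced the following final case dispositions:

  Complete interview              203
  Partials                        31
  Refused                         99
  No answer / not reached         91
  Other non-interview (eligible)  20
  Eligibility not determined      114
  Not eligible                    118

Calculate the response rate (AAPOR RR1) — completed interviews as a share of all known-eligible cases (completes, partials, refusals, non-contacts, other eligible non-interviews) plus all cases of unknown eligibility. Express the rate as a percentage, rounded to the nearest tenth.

Top → 203
Denominator → 203 + 31 + 99 + 91 + 20 + 114 = 558
RR1 = 203 / 558 = 0.3638

36.4%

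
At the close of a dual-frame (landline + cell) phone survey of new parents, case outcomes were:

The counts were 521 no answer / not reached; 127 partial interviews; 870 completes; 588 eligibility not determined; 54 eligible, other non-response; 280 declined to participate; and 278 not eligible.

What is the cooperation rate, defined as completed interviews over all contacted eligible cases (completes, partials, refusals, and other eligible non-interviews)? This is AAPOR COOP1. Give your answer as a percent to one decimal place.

65.4%

Num → 870
Denominator → 870 + 127 + 280 + 54 = 1331
COOP1 = 870 / 1331 = 0.6536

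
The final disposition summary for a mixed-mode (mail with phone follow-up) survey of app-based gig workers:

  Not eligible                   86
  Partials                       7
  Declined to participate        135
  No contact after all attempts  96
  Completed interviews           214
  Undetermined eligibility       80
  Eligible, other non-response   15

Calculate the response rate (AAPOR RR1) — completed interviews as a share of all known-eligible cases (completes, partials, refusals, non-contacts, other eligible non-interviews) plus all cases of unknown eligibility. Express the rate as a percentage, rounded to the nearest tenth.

39.1%

Numerator → 214
Base → 214 + 7 + 135 + 96 + 15 + 80 = 547
RR1 = 214 / 547 = 0.3912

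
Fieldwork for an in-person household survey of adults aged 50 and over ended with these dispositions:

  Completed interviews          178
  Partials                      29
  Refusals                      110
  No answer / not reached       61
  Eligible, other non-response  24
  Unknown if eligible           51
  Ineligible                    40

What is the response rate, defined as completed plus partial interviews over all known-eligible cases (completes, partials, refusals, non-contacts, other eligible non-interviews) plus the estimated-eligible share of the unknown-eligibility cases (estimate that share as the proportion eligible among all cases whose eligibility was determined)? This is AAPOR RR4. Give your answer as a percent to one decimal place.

46.2%

Num = 178 + 29 = 207
Known eligible = 178 + 29 + 110 + 61 + 24 = 402
e = 402 / (402 + 40) = 402 / 442 = 0.9095
Estimated eligible among unknowns = 0.9095 × 51 = 46.38
Denom = 402 + 46.38 = 448.38
RR4 = 207 / 448.38 = 0.4617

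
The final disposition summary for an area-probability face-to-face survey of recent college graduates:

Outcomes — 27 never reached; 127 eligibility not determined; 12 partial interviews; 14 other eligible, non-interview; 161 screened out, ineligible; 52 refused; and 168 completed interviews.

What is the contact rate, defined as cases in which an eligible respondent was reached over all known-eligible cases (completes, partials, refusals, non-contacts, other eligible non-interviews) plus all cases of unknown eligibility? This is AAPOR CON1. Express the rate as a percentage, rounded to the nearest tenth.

Num: 168 + 12 + 52 + 14 = 246
Denom: 168 + 12 + 52 + 27 + 14 + 127 = 400
CON1 = 246 / 400 = 0.6150

61.5%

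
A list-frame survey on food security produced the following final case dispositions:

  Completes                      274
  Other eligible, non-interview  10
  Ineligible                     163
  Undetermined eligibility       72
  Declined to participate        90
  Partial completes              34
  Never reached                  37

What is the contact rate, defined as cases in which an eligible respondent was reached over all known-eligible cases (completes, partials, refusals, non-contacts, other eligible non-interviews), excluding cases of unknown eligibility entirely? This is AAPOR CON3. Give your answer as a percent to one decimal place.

Numerator = 274 + 34 + 90 + 10 = 408
Denom = 274 + 34 + 90 + 37 + 10 = 445
CON3 = 408 / 445 = 0.9169

91.7%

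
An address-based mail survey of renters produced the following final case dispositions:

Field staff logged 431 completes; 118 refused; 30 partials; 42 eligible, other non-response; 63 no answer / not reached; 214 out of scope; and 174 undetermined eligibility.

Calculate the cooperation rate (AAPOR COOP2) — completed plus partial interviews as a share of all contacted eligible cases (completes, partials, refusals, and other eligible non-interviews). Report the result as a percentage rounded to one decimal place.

74.2%

Num = 431 + 30 = 461
Denom = 431 + 30 + 118 + 42 = 621
COOP2 = 461 / 621 = 0.7424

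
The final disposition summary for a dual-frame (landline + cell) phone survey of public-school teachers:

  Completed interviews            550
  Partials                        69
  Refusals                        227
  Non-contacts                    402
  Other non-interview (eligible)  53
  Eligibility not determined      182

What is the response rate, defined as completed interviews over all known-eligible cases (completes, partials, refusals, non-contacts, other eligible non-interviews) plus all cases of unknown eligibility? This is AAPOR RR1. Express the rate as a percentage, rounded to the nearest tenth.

Top → 550
Denominator → 550 + 69 + 227 + 402 + 53 + 182 = 1483
RR1 = 550 / 1483 = 0.3709

37.1%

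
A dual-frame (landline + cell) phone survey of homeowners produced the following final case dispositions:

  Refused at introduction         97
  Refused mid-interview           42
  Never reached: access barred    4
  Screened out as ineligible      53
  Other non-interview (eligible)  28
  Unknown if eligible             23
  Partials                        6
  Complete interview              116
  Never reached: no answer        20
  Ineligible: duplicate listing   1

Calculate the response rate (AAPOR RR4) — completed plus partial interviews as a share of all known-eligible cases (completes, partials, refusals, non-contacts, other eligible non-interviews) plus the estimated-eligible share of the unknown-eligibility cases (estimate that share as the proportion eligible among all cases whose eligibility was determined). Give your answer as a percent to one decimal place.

Declined to participate = 97 + 42 = 139
Never reached = 20 + 4 = 24
Out of scope = 53 + 1 = 54
Numerator: 116 + 6 = 122
Determined eligible: 116 + 6 + 139 + 24 + 28 = 313
e = 313 / (313 + 54) = 313 / 367 = 0.8529
e × U: 0.8529 × 23 = 19.62
Denom: 313 + 19.62 = 332.62
RR4 = 122 / 332.62 = 0.3668

36.7%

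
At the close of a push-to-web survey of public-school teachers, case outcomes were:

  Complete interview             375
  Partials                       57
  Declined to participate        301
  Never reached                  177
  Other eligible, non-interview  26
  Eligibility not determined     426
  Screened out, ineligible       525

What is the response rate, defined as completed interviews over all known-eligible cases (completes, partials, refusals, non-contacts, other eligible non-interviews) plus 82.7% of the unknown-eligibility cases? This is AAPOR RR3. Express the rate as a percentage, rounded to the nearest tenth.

Top = 375
Eligible (known) = 375 + 57 + 301 + 177 + 26 = 936
Estimated eligible among unknowns = 0.8270 × 426 = 352.30
Denominator = 936 + 352.30 = 1288.30
RR3 = 375 / 1288.30 = 0.2911

29.1%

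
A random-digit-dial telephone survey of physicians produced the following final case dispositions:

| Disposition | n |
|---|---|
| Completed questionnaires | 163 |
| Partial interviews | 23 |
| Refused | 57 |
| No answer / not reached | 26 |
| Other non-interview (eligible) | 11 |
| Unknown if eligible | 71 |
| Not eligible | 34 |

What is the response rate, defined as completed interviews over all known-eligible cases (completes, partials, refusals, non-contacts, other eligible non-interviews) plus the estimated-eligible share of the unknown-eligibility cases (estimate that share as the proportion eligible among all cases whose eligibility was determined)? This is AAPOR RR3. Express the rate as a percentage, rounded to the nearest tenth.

Num = 163
Determined eligible = 163 + 23 + 57 + 26 + 11 = 280
e = 280 / (280 + 34) = 280 / 314 = 0.8917
Estimated eligible among unknowns = 0.8917 × 71 = 63.31
Denominator = 280 + 63.31 = 343.31
RR3 = 163 / 343.31 = 0.4748

47.5%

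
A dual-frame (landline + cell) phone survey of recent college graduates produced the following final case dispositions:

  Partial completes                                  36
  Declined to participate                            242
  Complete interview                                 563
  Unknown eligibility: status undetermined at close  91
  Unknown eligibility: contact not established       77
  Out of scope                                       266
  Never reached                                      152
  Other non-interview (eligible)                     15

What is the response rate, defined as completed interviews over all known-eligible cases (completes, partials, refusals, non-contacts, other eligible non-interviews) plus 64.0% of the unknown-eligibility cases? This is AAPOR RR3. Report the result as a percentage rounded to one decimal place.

50.5%

Unknown eligibility = 77 + 91 = 168
Top: 563
Known eligible: 563 + 36 + 242 + 152 + 15 = 1008
Estimated eligible among unknowns: 0.6400 × 168 = 107.52
Base: 1008 + 107.52 = 1115.52
RR3 = 563 / 1115.52 = 0.5047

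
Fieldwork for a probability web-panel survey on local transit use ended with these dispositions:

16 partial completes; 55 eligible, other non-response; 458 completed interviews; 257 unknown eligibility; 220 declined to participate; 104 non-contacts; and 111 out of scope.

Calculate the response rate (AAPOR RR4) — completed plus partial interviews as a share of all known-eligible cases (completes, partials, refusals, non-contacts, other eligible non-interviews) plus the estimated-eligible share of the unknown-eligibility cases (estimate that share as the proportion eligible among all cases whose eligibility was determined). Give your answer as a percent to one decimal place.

43.9%

Num = 458 + 16 = 474
Eligible (known) = 458 + 16 + 220 + 104 + 55 = 853
e = 853 / (853 + 111) = 853 / 964 = 0.8849
e × U = 0.8849 × 257 = 227.42
Denominator = 853 + 227.42 = 1080.42
RR4 = 474 / 1080.42 = 0.4387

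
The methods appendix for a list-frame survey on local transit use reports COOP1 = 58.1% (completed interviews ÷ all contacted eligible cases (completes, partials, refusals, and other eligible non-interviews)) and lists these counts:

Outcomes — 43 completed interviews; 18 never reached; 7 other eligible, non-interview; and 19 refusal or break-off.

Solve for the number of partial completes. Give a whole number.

5

COOP1 = 43 / D = 0.581
D = 43 / 0.581 = 74.0
Remaining denominator categories sum to 69
partial completes = 74.0 − 69 ≈ 5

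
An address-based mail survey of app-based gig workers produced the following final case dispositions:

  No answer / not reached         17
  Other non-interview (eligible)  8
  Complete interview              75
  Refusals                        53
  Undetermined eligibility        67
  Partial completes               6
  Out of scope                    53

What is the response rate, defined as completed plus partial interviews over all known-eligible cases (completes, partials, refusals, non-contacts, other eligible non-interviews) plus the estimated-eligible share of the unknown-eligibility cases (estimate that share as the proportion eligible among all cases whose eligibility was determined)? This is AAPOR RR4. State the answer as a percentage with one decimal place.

38.7%

Num = 75 + 6 = 81
Determined eligible = 75 + 6 + 53 + 17 + 8 = 159
e = 159 / (159 + 53) = 159 / 212 = 0.7500
e × U = 0.7500 × 67 = 50.25
Denom = 159 + 50.25 = 209.25
RR4 = 81 / 209.25 = 0.3871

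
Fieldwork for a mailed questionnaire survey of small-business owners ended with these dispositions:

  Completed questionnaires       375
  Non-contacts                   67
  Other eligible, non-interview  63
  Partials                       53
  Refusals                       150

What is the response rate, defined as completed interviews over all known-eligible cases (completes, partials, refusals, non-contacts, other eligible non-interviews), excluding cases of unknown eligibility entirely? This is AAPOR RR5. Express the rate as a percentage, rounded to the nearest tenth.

53.0%

Top: 375
Base: 375 + 53 + 150 + 67 + 63 = 708
RR5 = 375 / 708 = 0.5297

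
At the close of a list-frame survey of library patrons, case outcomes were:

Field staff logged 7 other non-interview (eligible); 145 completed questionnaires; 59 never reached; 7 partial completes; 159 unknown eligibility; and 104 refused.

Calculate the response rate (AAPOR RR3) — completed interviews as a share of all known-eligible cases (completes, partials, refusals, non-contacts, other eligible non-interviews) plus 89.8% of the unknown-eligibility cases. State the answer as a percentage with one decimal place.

31.2%

Num = 145
Eligible (known) = 145 + 7 + 104 + 59 + 7 = 322
Eligible share of unknowns = 0.8980 × 159 = 142.78
Denominator = 322 + 142.78 = 464.78
RR3 = 145 / 464.78 = 0.3120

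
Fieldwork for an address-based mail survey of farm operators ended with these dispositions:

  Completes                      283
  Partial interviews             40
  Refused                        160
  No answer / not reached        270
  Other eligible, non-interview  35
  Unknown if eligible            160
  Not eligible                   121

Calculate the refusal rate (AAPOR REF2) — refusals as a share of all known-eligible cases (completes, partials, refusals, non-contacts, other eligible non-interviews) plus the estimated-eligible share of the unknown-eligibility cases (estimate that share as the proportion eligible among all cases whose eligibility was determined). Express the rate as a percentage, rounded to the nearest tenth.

Numerator: 160
Known eligible: 283 + 40 + 160 + 270 + 35 = 788
e = 788 / (788 + 121) = 788 / 909 = 0.8669
Estimated eligible among unknowns: 0.8669 × 160 = 138.70
Denominator: 788 + 138.70 = 926.70
REF2 = 160 / 926.70 = 0.1727

17.3%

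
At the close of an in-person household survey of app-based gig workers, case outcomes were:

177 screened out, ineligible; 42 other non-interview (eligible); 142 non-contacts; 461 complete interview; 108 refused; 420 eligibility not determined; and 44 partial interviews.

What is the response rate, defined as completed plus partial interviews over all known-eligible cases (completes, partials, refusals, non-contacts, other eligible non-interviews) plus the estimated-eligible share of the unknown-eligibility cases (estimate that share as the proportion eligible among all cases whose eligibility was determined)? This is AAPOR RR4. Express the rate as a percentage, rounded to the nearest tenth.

44.3%

Numerator = 461 + 44 = 505
Eligible (known) = 461 + 44 + 108 + 142 + 42 = 797
e = 797 / (797 + 177) = 797 / 974 = 0.8183
e × U = 0.8183 × 420 = 343.69
Denominator = 797 + 343.69 = 1140.69
RR4 = 505 / 1140.69 = 0.4427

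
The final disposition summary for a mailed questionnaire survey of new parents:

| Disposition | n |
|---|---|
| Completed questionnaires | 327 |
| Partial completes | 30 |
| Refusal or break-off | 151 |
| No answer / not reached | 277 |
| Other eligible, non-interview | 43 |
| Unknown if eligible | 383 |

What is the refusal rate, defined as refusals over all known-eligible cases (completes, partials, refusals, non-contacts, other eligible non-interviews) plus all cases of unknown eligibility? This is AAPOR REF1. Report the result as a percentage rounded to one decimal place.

Top = 151
Denom = 327 + 30 + 151 + 277 + 43 + 383 = 1211
REF1 = 151 / 1211 = 0.1247

12.5%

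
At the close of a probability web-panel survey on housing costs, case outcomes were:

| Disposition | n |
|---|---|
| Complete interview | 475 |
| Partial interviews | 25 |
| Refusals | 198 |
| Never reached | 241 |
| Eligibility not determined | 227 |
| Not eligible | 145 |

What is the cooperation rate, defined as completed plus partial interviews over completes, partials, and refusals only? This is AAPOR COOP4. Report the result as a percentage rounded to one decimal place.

71.6%

Num → 475 + 25 = 500
Base → 475 + 25 + 198 = 698
COOP4 = 500 / 698 = 0.7163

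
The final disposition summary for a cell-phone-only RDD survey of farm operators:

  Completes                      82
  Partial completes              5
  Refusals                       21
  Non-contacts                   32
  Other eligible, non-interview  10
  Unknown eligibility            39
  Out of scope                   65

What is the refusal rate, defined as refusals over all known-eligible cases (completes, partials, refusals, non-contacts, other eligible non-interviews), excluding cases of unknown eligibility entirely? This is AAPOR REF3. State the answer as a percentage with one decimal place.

14.0%

Top: 21
Base: 82 + 5 + 21 + 32 + 10 = 150
REF3 = 21 / 150 = 0.1400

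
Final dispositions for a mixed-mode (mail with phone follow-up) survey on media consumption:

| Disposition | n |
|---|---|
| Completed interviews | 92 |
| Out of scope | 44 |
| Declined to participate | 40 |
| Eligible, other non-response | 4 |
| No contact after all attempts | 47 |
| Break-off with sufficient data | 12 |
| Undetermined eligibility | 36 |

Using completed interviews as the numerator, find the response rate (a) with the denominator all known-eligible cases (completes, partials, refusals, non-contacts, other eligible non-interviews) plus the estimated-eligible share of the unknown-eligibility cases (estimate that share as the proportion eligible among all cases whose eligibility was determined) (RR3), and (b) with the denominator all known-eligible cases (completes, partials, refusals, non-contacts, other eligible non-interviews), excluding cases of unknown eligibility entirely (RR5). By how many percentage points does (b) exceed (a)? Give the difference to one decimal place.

6.2

Numerator: 92
Known eligible: 92 + 12 + 40 + 47 + 4 = 195
e = 195 / (195 + 44) = 195 / 239 = 0.8159
Estimated eligible among unknowns: 0.8159 × 36 = 29.37
Denom: 195 + 29.37 = 224.37
RR3 = 92 / 224.37 = 0.4100
Denom: 92 + 12 + 40 + 47 + 4 = 195
RR5 = 92 / 195 = 0.4718
Difference = 47.18 − 41.00 = 6.18 percentage points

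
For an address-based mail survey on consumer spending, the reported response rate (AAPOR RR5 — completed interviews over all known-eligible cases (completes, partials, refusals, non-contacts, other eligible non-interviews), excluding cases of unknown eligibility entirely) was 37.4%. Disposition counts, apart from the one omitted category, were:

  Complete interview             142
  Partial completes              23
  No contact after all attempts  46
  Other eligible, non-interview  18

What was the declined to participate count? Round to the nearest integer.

151

RR5 = 142 / D = 0.374
D = 142 / 0.374 = 379.7
Other denominator terms total 229
declined to participate = 379.7 − 229 ≈ 151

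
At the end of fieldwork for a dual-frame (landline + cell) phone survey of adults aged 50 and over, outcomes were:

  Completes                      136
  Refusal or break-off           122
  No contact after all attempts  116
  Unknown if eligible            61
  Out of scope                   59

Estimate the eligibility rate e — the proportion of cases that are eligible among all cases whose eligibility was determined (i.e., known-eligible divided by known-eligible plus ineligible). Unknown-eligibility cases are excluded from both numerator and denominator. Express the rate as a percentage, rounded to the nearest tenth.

Known eligible: 136 + 122 + 116 = 374
e = 374 / (374 + 59) = 374 / 433 = 0.8637

86.4%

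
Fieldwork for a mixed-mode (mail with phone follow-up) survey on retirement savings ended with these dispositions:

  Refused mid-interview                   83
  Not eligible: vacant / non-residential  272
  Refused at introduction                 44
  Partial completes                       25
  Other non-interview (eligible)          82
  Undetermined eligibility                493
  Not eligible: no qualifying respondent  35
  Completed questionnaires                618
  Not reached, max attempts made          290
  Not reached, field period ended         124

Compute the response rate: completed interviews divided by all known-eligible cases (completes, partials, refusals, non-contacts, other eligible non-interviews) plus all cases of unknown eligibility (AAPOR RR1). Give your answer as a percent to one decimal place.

35.1%

Refusals = 44 + 83 = 127
No contact after all attempts = 124 + 290 = 414
Ineligible = 35 + 272 = 307
Num = 618
Base = 618 + 25 + 127 + 414 + 82 + 493 = 1759
RR1 = 618 / 1759 = 0.3513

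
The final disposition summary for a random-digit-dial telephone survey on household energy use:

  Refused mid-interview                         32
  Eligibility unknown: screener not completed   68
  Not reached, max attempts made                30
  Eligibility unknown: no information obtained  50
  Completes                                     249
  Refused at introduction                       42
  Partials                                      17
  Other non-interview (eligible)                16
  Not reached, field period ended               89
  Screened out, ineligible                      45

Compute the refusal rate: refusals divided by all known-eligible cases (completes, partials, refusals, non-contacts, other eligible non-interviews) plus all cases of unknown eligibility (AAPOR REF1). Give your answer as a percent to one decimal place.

Refusals = 42 + 32 = 74
No answer / not reached = 89 + 30 = 119
Unknown eligibility = 68 + 50 = 118
Num → 74
Denom → 249 + 17 + 74 + 119 + 16 + 118 = 593
REF1 = 74 / 593 = 0.1248

12.5%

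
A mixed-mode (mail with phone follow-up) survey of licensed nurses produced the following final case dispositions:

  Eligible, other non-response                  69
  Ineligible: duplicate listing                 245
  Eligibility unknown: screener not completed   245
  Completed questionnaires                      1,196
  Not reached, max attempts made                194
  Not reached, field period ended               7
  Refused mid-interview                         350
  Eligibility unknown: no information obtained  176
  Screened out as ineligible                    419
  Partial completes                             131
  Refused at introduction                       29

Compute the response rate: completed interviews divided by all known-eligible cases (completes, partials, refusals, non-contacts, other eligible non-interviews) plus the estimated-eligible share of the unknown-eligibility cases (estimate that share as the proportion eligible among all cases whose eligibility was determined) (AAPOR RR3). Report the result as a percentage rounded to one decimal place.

52.2%

Refusals = 29 + 350 = 379
No answer / not reached = 7 + 194 = 201
Eligibility not determined = 245 + 176 = 421
Out of scope = 419 + 245 = 664
Top → 1196
Known eligible → 1196 + 131 + 379 + 201 + 69 = 1976
e = 1976 / (1976 + 664) = 1976 / 2640 = 0.7485
e × U → 0.7485 × 421 = 315.12
Denominator → 1976 + 315.12 = 2291.12
RR3 = 1196 / 2291.12 = 0.5220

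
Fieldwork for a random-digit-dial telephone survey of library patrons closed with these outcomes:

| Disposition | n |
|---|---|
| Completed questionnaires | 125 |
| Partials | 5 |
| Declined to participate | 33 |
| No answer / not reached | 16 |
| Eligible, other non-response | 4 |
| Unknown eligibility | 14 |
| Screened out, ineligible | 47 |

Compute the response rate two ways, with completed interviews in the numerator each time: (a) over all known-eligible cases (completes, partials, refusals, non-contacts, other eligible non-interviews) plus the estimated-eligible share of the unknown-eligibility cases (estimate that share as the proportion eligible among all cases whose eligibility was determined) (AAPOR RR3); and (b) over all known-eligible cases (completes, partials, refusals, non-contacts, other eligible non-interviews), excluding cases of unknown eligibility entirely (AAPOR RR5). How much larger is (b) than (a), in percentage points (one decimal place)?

3.9

Top: 125
Determined eligible: 125 + 5 + 33 + 16 + 4 = 183
e = 183 / (183 + 47) = 183 / 230 = 0.7957
Eligible share of unknowns: 0.7957 × 14 = 11.14
Denom: 183 + 11.14 = 194.14
RR3 = 125 / 194.14 = 0.6439
Denom: 125 + 5 + 33 + 16 + 4 = 183
RR5 = 125 / 183 = 0.6831
Difference = 68.31 − 64.39 = 3.92 percentage points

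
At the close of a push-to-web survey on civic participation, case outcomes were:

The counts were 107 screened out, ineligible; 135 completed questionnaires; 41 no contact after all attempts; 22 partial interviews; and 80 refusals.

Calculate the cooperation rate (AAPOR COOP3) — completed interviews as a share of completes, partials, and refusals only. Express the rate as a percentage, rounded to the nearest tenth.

Top: 135
Denominator: 135 + 22 + 80 = 237
COOP3 = 135 / 237 = 0.5696

57.0%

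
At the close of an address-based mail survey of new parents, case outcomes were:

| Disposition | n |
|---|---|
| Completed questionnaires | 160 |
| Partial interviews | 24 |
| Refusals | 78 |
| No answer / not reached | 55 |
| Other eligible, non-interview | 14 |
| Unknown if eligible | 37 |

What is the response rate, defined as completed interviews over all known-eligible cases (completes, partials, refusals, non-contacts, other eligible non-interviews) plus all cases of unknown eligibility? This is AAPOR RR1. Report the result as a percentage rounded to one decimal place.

43.5%

Numerator → 160
Denom → 160 + 24 + 78 + 55 + 14 + 37 = 368
RR1 = 160 / 368 = 0.4348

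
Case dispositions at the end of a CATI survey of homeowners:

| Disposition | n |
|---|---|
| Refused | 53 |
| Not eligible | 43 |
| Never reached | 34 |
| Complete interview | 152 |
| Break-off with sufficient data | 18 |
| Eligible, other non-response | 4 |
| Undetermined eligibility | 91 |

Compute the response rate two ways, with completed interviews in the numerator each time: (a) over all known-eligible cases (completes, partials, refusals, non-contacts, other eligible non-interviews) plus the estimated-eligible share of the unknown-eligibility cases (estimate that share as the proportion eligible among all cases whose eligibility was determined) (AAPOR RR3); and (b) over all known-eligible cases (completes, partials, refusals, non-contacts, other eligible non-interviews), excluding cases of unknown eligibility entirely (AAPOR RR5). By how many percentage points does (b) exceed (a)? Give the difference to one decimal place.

13.4

Num = 152
Known eligible = 152 + 18 + 53 + 34 + 4 = 261
e = 261 / (261 + 43) = 261 / 304 = 0.8586
e × U = 0.8586 × 91 = 78.13
Denom = 261 + 78.13 = 339.13
RR3 = 152 / 339.13 = 0.4482
Denom = 152 + 18 + 53 + 34 + 4 = 261
RR5 = 152 / 261 = 0.5824
Difference = 58.24 − 44.82 = 13.42 percentage points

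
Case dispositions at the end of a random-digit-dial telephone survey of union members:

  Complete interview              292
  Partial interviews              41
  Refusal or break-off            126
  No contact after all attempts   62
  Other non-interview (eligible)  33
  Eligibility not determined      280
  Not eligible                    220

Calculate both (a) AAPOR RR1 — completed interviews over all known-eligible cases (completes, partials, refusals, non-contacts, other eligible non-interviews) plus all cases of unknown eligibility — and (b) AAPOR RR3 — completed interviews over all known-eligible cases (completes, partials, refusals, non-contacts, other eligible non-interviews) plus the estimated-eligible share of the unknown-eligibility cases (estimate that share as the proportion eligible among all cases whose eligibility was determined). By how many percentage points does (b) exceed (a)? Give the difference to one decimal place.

Numerator: 292
Denominator: 292 + 41 + 126 + 62 + 33 + 280 = 834
RR1 = 292 / 834 = 0.3501
Determined eligible: 292 + 41 + 126 + 62 + 33 = 554
e = 554 / (554 + 220) = 554 / 774 = 0.7158
e × U: 0.7158 × 280 = 200.42
Denominator: 554 + 200.42 = 754.42
RR3 = 292 / 754.42 = 0.3871
Difference = 38.71 − 35.01 = 3.70 percentage points

3.7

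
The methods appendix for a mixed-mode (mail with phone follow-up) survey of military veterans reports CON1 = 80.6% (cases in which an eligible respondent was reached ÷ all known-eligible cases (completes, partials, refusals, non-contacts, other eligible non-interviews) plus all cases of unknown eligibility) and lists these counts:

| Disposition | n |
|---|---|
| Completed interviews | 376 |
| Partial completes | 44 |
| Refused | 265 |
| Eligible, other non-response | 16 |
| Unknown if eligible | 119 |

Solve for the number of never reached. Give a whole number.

Numerator = 376 + 44 + 265 + 16 = 701
CON1 = 701 / D = 0.806
D = 701 / 0.806 = 869.7
Remaining denominator categories sum to 820
never reached = 869.7 − 820 ≈ 50

50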